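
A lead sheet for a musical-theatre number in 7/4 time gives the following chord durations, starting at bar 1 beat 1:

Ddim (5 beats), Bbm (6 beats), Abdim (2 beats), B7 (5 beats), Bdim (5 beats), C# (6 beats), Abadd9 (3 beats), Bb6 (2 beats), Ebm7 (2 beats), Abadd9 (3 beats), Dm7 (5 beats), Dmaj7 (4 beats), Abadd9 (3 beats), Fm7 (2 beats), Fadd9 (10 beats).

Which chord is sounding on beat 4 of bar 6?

Abadd9

Beat 4 of bar 6 is beat (6−1)×7 + 4 = 39 overall.
Running totals: Ddim ends at 5, Bbm ends at 11, Abdim ends at 13, B7 ends at 18, Bdim ends at 23, C# ends at 29, Abadd9 ends at 32, Bb6 ends at 34, Ebm7 ends at 36, Abadd9 ends at 39.
Beat 39 falls within Abadd9.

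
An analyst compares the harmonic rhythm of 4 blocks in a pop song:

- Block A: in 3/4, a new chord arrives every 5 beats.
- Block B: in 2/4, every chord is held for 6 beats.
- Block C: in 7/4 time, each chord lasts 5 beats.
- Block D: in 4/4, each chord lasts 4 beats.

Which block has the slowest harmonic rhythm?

Block B

A: 3/5 = 0.6 chords/bar.
B: 2/6 = 1/3 chords/bar.
C: 7/5 = 1.4 chords/bar.
D: 4/4 = 1 chord/bar.
Slowest is B at 1/3 chords/bar.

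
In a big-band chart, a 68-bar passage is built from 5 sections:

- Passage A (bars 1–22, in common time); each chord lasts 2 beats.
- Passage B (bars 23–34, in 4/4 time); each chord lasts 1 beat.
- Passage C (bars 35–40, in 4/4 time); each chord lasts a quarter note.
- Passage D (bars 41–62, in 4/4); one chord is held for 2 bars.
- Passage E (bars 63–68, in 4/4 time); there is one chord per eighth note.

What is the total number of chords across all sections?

A: 22·4 = 88 beats, 88/2 = 44 chords.
B: 12·4 = 48 beats, 48/1 = 48 chords.
C: 6·4 = 24 beats, 24/1 = 24 chords.
D: 22·4 = 88 beats, 88/8 = 11 chords.
E: 6·4 = 24 beats, 24/0.5 = 48 chords.
Total: 44 + 48 + 24 + 11 + 48 = 175.

175 chords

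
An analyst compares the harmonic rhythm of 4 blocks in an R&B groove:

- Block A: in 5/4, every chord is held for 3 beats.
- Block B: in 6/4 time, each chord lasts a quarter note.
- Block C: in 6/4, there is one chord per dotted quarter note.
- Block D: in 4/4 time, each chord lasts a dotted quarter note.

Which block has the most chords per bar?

A: each chord is 3 beats in 5/4, so 5/3 per bar.
B: each chord is 1 beat in 6/4, so 6 per bar.
C: each chord is 1.5 beats in 6/4, so 4 per bar.
D: each chord is 1.5 beats in 4/4, so 8/3 per bar.
Fastest is B at 6 chords/bar.

Block B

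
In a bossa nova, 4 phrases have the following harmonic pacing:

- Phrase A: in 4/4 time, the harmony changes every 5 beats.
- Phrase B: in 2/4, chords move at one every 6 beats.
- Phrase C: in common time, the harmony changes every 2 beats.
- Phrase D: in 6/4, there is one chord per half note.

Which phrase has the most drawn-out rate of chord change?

A: 4 beats/bar ÷ 5 beats/chord = 0.8 chords/bar.
B: 2 beats/bar ÷ 6 beats/chord = 1/3 chords/bar.
C: 4 beats/bar ÷ 2 beats/chord = 2 chords/bar.
D: 6 beats/bar ÷ 2 beats/chord = 3 chords/bar.
Slowest is B at 1/3 chords/bar.

Phrase B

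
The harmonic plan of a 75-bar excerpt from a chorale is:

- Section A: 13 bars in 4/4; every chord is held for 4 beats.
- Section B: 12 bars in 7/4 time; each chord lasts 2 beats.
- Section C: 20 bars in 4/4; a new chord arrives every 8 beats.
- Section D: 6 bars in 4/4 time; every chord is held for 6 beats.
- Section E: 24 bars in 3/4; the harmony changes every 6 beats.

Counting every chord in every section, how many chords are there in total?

A: 13 bars × 4 beats = 52 beats; 4 beats/chord → 13 chords.
B: 12 bars × 7 beats = 84 beats; 2 beats/chord → 42 chords.
C: 20 bars × 4 beats = 80 beats; 8 beats/chord → 10 chords.
D: 6 bars × 4 beats = 24 beats; 6 beats/chord → 4 chords.
E: 24 bars × 3 beats = 72 beats; 6 beats/chord → 12 chords.
Total: 13 + 42 + 10 + 4 + 12 = 81.

81 chords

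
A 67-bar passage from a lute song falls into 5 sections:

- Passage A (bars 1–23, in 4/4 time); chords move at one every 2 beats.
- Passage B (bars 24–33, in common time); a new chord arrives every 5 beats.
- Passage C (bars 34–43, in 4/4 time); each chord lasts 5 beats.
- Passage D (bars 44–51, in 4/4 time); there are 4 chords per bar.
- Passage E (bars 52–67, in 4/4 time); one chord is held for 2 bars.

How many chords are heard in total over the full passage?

102 chords

A: 23 bars × 4 beats = 92 beats; 2 beats/chord → 46 chords.
B: 10 bars × 4 beats = 40 beats; 5 beats/chord → 8 chords.
C: 10 bars × 4 beats = 40 beats; 5 beats/chord → 8 chords.
D: 8 bars × 4 beats = 32 beats; 1 beat/chord → 32 chords.
E: 16 bars × 4 beats = 64 beats; 8 beats/chord → 8 chords.
Total: 46 + 8 + 8 + 32 + 8 = 102.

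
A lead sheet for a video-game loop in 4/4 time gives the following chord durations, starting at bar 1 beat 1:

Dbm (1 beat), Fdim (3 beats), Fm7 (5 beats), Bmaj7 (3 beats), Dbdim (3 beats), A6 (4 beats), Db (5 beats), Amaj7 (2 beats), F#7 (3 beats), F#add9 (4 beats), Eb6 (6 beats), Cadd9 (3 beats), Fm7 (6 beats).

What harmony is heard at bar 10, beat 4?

Beat 4 of bar 10 is beat (10−1)×4 + 4 = 40 overall.
Running totals: Dbm ends at 1, Fdim ends at 4, Fm7 ends at 9, Bmaj7 ends at 12, Dbdim ends at 15, A6 ends at 19, Db ends at 24, Amaj7 ends at 26, F#7 ends at 29, F#add9 ends at 33, Eb6 ends at 39, Cadd9 ends at 42.
Beat 40 falls within Cadd9.

Cadd9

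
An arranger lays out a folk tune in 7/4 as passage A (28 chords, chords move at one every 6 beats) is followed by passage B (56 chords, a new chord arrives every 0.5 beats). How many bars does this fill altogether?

28 bars

A: 28 × 6 = 168 beats = 24 bars.
B: 56 × 0.5 = 28 beats = 4 bars.
Total: 24 + 4 = 28 bars.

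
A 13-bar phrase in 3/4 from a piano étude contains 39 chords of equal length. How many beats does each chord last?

13 bars × 3 beats/bar = 39 beats total.
39 beats ÷ 39 chords = 1 beats per chord.
(That is a quarter note.)

1 beat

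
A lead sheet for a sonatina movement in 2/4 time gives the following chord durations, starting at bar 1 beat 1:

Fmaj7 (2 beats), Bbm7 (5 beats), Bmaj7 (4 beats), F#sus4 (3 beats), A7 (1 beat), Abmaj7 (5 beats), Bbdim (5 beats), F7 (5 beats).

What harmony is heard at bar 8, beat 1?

A7

Beat 1 of bar 8 is beat (8−1)×2 + 1 = 15 overall.
Running totals: Fmaj7 ends at 2, Bbm7 ends at 7, Bmaj7 ends at 11, F#sus4 ends at 14, A7 ends at 15.
Beat 15 falls within A7.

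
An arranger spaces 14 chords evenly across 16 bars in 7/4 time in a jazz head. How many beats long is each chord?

8 beats

16 bars × 7 beats/bar = 112 beats total.
112 beats ÷ 14 chords = 8 beats per chord.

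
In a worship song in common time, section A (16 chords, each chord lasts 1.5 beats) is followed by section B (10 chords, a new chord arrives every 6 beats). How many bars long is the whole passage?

21 bars

A: 16 × 1.5 = 24 beats = 6 bars.
B: 10 × 6 = 60 beats = 15 bars.
Total: 6 + 15 = 21 bars.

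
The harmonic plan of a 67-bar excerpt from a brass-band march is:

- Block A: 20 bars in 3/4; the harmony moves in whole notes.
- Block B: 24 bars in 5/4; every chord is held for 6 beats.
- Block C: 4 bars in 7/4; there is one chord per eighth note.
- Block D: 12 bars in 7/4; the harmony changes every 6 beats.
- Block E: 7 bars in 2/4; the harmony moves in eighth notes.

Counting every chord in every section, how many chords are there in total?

A: 20 bars × 3 beats = 60 beats; 4 beats/chord → 15 chords.
B: 24 bars × 5 beats = 120 beats; 6 beats/chord → 20 chords.
C: 4 bars × 7 beats = 28 beats; 0.5 beats/chord → 56 chords.
D: 12 bars × 7 beats = 84 beats; 6 beats/chord → 14 chords.
E: 7 bars × 2 beats = 14 beats; 0.5 beats/chord → 28 chords.
Total: 15 + 20 + 56 + 14 + 28 = 133.

133 chords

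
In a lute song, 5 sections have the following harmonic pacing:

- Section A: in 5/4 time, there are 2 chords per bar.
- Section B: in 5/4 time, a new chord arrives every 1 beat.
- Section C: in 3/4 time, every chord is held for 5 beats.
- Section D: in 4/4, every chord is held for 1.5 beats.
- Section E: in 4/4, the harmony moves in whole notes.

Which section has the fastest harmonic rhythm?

A: each chord is 2.5 beats in 5/4, so 2 per bar.
B: each chord is 1 beat in 5/4, so 5 per bar.
C: each chord is 5 beats in 3/4, so 0.6 per bar.
D: each chord is 1.5 beats in 4/4, so 8/3 per bar.
E: each chord is 4 beats in 4/4, so 1 per bar.
Fastest is B at 5 chords/bar.

Section B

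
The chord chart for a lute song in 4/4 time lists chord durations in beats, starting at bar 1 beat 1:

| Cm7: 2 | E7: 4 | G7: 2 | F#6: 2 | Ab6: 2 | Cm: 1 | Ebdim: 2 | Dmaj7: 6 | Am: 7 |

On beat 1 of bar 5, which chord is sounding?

Beat 1 of bar 5 is beat (5−1)×4 + 1 = 17 overall.
Running totals: Cm7 ends at 2, E7 ends at 6, G7 ends at 8, F#6 ends at 10, Ab6 ends at 12, Cm ends at 13, Ebdim ends at 15, Dmaj7 ends at 21.
Beat 17 falls within Dmaj7.

Dmaj7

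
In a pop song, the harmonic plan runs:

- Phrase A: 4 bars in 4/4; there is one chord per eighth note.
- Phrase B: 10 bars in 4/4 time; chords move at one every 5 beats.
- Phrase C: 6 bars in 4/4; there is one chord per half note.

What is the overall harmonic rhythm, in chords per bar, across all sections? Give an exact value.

A: 4 × 4 = 16 beats ÷ 0.5 = 32 chords.
B: 10 × 4 = 40 beats ÷ 5 = 8 chords.
C: 6 × 4 = 24 beats ÷ 2 = 12 chords.
Overall: 52 chords over 20 bars → 52/20 = 2.6 chords per bar.

2.6 chords per bar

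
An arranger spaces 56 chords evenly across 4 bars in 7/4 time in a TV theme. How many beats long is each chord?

0.5 beats

4 bars × 7 beats/bar = 28 beats total.
28 beats ÷ 56 chords = 0.5 beats per chord.
(That is an eighth note.)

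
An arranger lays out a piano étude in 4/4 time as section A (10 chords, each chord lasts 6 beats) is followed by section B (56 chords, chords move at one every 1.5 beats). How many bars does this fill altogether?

36 bars

A: 10 × 6 = 60 beats = 15 bars.
B: 56 × 1.5 = 84 beats = 21 bars.
Total: 15 + 21 = 36 bars.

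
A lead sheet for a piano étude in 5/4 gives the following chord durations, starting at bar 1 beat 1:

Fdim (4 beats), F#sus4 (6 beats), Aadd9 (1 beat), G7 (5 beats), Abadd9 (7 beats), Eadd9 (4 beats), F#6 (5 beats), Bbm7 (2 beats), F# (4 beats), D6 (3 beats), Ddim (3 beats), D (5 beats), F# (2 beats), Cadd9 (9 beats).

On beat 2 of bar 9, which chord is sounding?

Beat 2 of bar 9 is beat (9−1)×5 + 2 = 42 overall.
Running totals: Fdim ends at 4, F#sus4 ends at 10, Aadd9 ends at 11, G7 ends at 16, Abadd9 ends at 23, Eadd9 ends at 27, F#6 ends at 32, Bbm7 ends at 34, F# ends at 38, D6 ends at 41, Ddim ends at 44.
Beat 42 falls within Ddim.

Ddim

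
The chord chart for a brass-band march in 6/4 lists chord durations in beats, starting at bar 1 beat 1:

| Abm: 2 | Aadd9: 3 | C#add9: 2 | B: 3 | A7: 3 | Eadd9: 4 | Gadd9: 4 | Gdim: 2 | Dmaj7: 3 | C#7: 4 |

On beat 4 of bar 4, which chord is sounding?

Beat 4 of bar 4 is beat (4−1)×6 + 4 = 22 overall.
Running totals: Abm ends at 2, Aadd9 ends at 5, C#add9 ends at 7, B ends at 10, A7 ends at 13, Eadd9 ends at 17, Gadd9 ends at 21, Gdim ends at 23.
Beat 22 falls within Gdim.

Gdim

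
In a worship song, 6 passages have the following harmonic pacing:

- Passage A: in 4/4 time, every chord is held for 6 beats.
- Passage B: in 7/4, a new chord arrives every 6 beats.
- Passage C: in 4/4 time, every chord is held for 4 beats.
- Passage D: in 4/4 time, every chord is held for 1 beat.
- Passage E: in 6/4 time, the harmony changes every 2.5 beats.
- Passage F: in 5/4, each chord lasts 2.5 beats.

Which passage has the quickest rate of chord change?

A: 4/6 = 2/3 chords/bar.
B: 7/6 = 7/6 chords/bar.
C: 4/4 = 1 chord/bar.
D: 4/1 = 4 chords/bar.
E: 6/2.5 = 2.4 chords/bar.
F: 5/2.5 = 2 chords/bar.
Fastest is D at 4 chords/bar.

Passage D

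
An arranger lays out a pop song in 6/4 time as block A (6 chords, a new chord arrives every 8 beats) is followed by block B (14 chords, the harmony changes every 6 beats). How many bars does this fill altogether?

22 bars

A: 6 × 8 = 48 beats = 8 bars.
B: 14 × 6 = 84 beats = 14 bars.
Total: 8 + 14 = 22 bars.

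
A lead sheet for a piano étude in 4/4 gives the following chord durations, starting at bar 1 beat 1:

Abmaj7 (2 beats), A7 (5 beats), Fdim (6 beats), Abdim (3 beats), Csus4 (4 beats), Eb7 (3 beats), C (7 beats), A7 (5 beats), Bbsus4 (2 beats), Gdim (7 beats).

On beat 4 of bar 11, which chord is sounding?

Beat 4 of bar 11 is beat (11−1)×4 + 4 = 44 overall.
Running totals: Abmaj7 ends at 2, A7 ends at 7, Fdim ends at 13, Abdim ends at 16, Csus4 ends at 20, Eb7 ends at 23, C ends at 30, A7 ends at 35, Bbsus4 ends at 37, Gdim ends at 44.
Beat 44 falls within Gdim.

Gdim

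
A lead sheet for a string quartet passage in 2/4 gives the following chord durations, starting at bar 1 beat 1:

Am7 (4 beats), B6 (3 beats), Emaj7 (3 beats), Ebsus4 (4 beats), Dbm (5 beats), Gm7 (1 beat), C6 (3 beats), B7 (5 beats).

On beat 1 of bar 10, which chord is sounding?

Beat 1 of bar 10 is beat (10−1)×2 + 1 = 19 overall.
Running totals: Am7 ends at 4, B6 ends at 7, Emaj7 ends at 10, Ebsus4 ends at 14, Dbm ends at 19.
Beat 19 falls within Dbm.

Dbm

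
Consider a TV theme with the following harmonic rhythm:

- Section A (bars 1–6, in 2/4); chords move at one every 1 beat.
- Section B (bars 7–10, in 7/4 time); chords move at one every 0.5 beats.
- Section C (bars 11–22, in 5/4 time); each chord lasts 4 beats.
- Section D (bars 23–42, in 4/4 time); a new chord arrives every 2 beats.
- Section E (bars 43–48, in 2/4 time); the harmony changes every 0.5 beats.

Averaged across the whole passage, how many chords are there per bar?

49/16 chords per bar

A: 6 bars of 2 beats is 12 beats; at 1 beat each that's 12 chords.
B: 4 bars of 7 beats is 28 beats; at 0.5 beats each that's 56 chords.
C: 12 bars of 5 beats is 60 beats; at 4 beats each that's 15 chords.
D: 20 bars of 4 beats is 80 beats; at 2 beats each that's 40 chords.
E: 6 bars of 2 beats is 12 beats; at 0.5 beats each that's 24 chords.
Overall: 147 chords over 48 bars → 147/48 = 49/16 chords per bar.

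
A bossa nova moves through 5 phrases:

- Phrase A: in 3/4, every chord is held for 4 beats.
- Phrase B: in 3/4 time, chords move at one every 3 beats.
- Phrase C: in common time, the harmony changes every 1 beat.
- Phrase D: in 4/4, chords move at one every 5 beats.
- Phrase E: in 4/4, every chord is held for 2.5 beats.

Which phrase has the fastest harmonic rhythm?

Phrase C

A: 3/4 = 0.75 chords/bar.
B: 3/3 = 1 chord/bar.
C: 4/1 = 4 chords/bar.
D: 4/5 = 0.8 chords/bar.
E: 4/2.5 = 1.6 chords/bar.
Fastest is C at 4 chords/bar.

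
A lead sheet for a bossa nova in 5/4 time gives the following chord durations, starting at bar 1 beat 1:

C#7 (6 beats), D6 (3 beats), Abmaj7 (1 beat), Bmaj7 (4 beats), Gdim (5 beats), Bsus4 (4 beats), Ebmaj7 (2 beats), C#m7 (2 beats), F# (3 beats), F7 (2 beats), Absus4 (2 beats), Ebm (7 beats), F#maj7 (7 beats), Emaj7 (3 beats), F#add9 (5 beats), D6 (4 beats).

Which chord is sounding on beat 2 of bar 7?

Beat 2 of bar 7 is beat (7−1)×5 + 2 = 32 overall.
Running totals: C#7 ends at 6, D6 ends at 9, Abmaj7 ends at 10, Bmaj7 ends at 14, Gdim ends at 19, Bsus4 ends at 23, Ebmaj7 ends at 25, C#m7 ends at 27, F# ends at 30, F7 ends at 32.
Beat 32 falls within F7.

F7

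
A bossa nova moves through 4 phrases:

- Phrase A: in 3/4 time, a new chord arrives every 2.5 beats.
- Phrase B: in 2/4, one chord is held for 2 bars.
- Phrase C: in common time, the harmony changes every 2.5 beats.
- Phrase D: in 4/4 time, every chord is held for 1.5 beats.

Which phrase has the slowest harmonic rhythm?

A: each chord is 2.5 beats in 3/4, so 1.2 per bar.
B: each chord is 4 beats in 2/4, so 0.5 per bar.
C: each chord is 2.5 beats in 4/4, so 1.6 per bar.
D: each chord is 1.5 beats in 4/4, so 8/3 per bar.
Slowest is B at 0.5 chords/bar.

Phrase B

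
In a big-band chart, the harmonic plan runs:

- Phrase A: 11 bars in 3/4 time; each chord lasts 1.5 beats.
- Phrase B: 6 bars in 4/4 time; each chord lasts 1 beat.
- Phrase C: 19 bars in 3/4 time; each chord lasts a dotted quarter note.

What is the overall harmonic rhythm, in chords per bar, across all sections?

A: 11 × 3 = 33 beats ÷ 1.5 = 22 chords.
B: 6 × 4 = 24 beats ÷ 1 = 24 chords.
C: 19 × 3 = 57 beats ÷ 1.5 = 38 chords.
Overall: 84 chords over 36 bars → 84/36 = 7/3 chords per bar.

7/3 chords per bar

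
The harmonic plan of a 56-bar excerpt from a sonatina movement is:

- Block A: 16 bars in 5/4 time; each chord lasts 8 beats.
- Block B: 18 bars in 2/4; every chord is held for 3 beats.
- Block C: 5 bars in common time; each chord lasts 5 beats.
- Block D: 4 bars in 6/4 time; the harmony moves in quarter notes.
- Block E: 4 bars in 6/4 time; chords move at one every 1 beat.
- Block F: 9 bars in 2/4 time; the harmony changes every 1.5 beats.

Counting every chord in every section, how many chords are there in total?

A has 80 beats and chords last 8 each, so 10 chords.
B has 36 beats and chords last 3 each, so 12 chords.
C has 20 beats and chords last 5 each, so 4 chords.
D has 24 beats and chords last 1 each, so 24 chords.
E has 24 beats and chords last 1 each, so 24 chords.
F has 18 beats and chords last 1.5 each, so 12 chords.
Total: 10 + 12 + 4 + 24 + 24 + 12 = 86.

86 chords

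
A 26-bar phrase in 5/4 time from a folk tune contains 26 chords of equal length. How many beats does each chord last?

5 beats

26 bars × 5 beats/bar = 130 beats total.
130 beats ÷ 26 chords = 5 beats per chord.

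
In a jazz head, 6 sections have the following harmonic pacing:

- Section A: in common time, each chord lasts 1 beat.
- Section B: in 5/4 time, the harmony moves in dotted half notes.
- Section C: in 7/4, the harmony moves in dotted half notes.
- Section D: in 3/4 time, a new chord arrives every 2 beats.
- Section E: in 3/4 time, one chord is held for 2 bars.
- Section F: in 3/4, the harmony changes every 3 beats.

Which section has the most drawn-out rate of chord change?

Section E

A: 4 beats/bar ÷ 1 beat/chord = 4 chords/bar.
B: 5 beats/bar ÷ 3 beats/chord = 5/3 chords/bar.
C: 7 beats/bar ÷ 3 beats/chord = 7/3 chords/bar.
D: 3 beats/bar ÷ 2 beats/chord = 1.5 chords/bar.
E: 3 beats/bar ÷ 6 beats/chord = 0.5 chords/bar.
F: 3 beats/bar ÷ 3 beats/chord = 1 chord/bar.
Slowest is E at 0.5 chords/bar.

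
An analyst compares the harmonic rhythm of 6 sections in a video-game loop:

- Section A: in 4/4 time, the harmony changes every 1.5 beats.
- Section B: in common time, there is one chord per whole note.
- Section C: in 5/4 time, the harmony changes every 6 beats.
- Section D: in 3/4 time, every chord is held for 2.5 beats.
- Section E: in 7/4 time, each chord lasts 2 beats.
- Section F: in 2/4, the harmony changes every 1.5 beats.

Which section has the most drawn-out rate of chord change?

A: 4/1.5 = 8/3 chords/bar.
B: 4/4 = 1 chord/bar.
C: 5/6 = 5/6 chords/bar.
D: 3/2.5 = 1.2 chords/bar.
E: 7/2 = 3.5 chords/bar.
F: 2/1.5 = 4/3 chords/bar.
Slowest is C at 5/6 chords/bar.

Section C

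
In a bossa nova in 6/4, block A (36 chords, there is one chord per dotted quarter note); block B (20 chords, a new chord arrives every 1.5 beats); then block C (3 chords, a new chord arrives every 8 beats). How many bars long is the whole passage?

A: 36 × 1.5 = 54 beats = 9 bars.
B: 20 × 1.5 = 30 beats = 5 bars.
C: 3 × 8 = 24 beats = 4 bars.
Total: 9 + 5 + 4 = 18 bars.

18 bars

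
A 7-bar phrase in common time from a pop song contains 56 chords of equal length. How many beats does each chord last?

0.5 beats

7 bars × 4 beats/bar = 28 beats total.
28 beats ÷ 56 chords = 0.5 beats per chord.
(That is an eighth note.)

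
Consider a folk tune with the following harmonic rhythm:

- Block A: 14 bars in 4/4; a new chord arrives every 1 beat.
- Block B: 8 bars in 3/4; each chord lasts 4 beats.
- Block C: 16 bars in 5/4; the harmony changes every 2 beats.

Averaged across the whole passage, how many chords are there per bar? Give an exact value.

51/19 chords per bar

A: 14 × 4 = 56 beats ÷ 1 = 56 chords.
B: 8 × 3 = 24 beats ÷ 4 = 6 chords.
C: 16 × 5 = 80 beats ÷ 2 = 40 chords.
Overall: 102 chords over 38 bars → 102/38 = 51/19 chords per bar.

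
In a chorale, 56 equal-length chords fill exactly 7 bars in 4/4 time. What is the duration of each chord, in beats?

7 bars × 4 beats/bar = 28 beats total.
28 beats ÷ 56 chords = 0.5 beats per chord.
(That is an eighth note.)

0.5 beats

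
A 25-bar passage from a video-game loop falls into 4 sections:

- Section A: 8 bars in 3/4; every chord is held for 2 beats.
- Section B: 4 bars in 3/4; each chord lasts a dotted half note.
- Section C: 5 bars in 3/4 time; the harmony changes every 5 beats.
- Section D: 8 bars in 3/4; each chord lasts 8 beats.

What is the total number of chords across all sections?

A has 24 beats and chords last 2 each, so 12 chords.
B has 12 beats and chords last 3 each, so 4 chords.
C has 15 beats and chords last 5 each, so 3 chords.
D has 24 beats and chords last 8 each, so 3 chords.
Total: 12 + 4 + 3 + 3 = 22.

22 chords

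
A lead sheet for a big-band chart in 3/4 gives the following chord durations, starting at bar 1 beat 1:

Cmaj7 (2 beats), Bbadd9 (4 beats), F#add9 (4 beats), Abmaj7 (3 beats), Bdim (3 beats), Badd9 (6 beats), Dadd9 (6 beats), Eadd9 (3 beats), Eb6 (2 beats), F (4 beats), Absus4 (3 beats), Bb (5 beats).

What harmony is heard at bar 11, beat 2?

Eb6

Beat 2 of bar 11 is beat (11−1)×3 + 2 = 32 overall.
Running totals: Cmaj7 ends at 2, Bbadd9 ends at 6, F#add9 ends at 10, Abmaj7 ends at 13, Bdim ends at 16, Badd9 ends at 22, Dadd9 ends at 28, Eadd9 ends at 31, Eb6 ends at 33.
Beat 32 falls within Eb6.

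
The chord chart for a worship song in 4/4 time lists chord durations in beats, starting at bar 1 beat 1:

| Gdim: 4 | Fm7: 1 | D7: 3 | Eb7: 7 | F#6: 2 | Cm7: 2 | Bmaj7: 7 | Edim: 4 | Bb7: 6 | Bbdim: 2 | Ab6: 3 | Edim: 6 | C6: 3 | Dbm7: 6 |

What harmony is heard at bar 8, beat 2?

Beat 2 of bar 8 is beat (8−1)×4 + 2 = 30 overall.
Running totals: Gdim ends at 4, Fm7 ends at 5, D7 ends at 8, Eb7 ends at 15, F#6 ends at 17, Cm7 ends at 19, Bmaj7 ends at 26, Edim ends at 30.
Beat 30 falls within Edim.

Edim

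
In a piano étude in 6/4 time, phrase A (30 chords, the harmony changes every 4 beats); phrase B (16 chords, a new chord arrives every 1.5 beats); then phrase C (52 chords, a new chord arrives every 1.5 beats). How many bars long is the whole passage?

37 bars

A: 30 × 4 = 120 beats = 20 bars.
B: 16 × 1.5 = 24 beats = 4 bars.
C: 52 × 1.5 = 78 beats = 13 bars.
Total: 20 + 4 + 13 = 37 bars.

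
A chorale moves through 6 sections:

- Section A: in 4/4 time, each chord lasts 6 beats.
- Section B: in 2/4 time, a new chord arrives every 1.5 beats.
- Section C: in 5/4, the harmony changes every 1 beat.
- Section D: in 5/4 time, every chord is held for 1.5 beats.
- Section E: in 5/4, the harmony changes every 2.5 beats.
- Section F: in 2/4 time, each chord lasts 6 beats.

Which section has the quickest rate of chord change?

Section C

A: 4 beats/bar ÷ 6 beats/chord = 2/3 chords/bar.
B: 2 beats/bar ÷ 1.5 beats/chord = 4/3 chords/bar.
C: 5 beats/bar ÷ 1 beat/chord = 5 chords/bar.
D: 5 beats/bar ÷ 1.5 beats/chord = 10/3 chords/bar.
E: 5 beats/bar ÷ 2.5 beats/chord = 2 chords/bar.
F: 2 beats/bar ÷ 6 beats/chord = 1/3 chords/bar.
Fastest is C at 5 chords/bar.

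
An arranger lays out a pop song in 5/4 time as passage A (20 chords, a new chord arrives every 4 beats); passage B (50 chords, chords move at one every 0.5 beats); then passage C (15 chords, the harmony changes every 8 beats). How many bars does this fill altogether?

A: 20 × 4 = 80 beats = 16 bars.
B: 50 × 0.5 = 25 beats = 5 bars.
C: 15 × 8 = 120 beats = 24 bars.
Total: 16 + 5 + 24 = 45 bars.

45 bars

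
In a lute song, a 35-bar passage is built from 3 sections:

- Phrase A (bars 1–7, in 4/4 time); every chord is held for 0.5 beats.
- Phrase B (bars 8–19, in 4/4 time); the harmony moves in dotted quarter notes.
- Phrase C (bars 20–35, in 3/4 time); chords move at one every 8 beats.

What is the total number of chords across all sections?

A has 28 beats and chords last 0.5 each, so 56 chords.
B has 48 beats and chords last 1.5 each, so 32 chords.
C has 48 beats and chords last 8 each, so 6 chords.
Total: 56 + 32 + 6 = 94.

94 chords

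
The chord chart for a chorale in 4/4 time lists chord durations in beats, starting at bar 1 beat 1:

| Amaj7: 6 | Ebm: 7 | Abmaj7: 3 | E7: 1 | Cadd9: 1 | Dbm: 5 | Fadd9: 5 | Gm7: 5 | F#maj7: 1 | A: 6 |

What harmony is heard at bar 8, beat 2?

Gm7

Beat 2 of bar 8 is beat (8−1)×4 + 2 = 30 overall.
Running totals: Amaj7 ends at 6, Ebm ends at 13, Abmaj7 ends at 16, E7 ends at 17, Cadd9 ends at 18, Dbm ends at 23, Fadd9 ends at 28, Gm7 ends at 33.
Beat 30 falls within Gm7.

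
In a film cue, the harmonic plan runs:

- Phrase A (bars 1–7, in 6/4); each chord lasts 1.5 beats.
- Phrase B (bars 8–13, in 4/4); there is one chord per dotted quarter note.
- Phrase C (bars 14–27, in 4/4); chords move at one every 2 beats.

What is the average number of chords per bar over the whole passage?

A: 7 × 6 = 42 beats ÷ 1.5 = 28 chords.
B: 6 × 4 = 24 beats ÷ 1.5 = 16 chords.
C: 14 × 4 = 56 beats ÷ 2 = 28 chords.
Overall: 72 chords over 27 bars → 72/27 = 8/3 chords per bar.

8/3 chords per bar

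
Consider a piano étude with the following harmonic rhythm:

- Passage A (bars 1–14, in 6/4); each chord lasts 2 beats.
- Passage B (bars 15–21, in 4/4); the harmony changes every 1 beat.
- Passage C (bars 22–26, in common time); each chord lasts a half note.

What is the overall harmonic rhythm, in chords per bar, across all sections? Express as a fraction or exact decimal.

A: 14 × 6 = 84 beats ÷ 2 = 42 chords.
B: 7 × 4 = 28 beats ÷ 1 = 28 chords.
C: 5 × 4 = 20 beats ÷ 2 = 10 chords.
Overall: 80 chords over 26 bars → 80/26 = 40/13 chords per bar.

40/13 chords per bar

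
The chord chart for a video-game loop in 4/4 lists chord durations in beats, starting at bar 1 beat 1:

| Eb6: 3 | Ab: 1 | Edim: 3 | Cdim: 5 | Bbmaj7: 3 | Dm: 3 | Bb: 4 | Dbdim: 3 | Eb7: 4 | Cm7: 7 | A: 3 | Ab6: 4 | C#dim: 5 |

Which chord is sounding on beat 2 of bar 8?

Beat 2 of bar 8 is beat (8−1)×4 + 2 = 30 overall.
Running totals: Eb6 ends at 3, Ab ends at 4, Edim ends at 7, Cdim ends at 12, Bbmaj7 ends at 15, Dm ends at 18, Bb ends at 22, Dbdim ends at 25, Eb7 ends at 29, Cm7 ends at 36.
Beat 30 falls within Cm7.

Cm7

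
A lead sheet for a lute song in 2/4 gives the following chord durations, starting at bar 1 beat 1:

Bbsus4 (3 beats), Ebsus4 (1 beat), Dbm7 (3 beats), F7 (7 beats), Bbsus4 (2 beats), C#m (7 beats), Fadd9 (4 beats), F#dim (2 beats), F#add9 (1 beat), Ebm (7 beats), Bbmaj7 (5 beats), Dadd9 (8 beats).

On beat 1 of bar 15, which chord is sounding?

Beat 1 of bar 15 is beat (15−1)×2 + 1 = 29 overall.
Running totals: Bbsus4 ends at 3, Ebsus4 ends at 4, Dbm7 ends at 7, F7 ends at 14, Bbsus4 ends at 16, C#m ends at 23, Fadd9 ends at 27, F#dim ends at 29.
Beat 29 falls within F#dim.

F#dim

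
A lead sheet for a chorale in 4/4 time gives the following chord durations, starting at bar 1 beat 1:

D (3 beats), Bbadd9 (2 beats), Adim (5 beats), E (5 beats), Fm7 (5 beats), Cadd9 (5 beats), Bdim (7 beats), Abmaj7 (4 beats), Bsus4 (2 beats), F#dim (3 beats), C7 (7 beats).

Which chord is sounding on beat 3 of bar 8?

Beat 3 of bar 8 is beat (8−1)×4 + 3 = 31 overall.
Running totals: D ends at 3, Bbadd9 ends at 5, Adim ends at 10, E ends at 15, Fm7 ends at 20, Cadd9 ends at 25, Bdim ends at 32.
Beat 31 falls within Bdim.

Bdim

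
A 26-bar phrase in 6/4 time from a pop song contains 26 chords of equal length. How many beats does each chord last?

26 bars × 6 beats/bar = 156 beats total.
156 beats ÷ 26 chords = 6 beats per chord.

6 beats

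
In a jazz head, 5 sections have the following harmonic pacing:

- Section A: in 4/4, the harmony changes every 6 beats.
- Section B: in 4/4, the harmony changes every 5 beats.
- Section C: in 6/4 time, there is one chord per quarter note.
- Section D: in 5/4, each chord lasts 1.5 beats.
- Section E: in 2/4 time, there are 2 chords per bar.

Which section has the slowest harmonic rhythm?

A: each chord is 6 beats in 4/4, so 2/3 per bar.
B: each chord is 5 beats in 4/4, so 0.8 per bar.
C: each chord is 1 beat in 6/4, so 6 per bar.
D: each chord is 1.5 beats in 5/4, so 10/3 per bar.
E: each chord is 1 beat in 2/4, so 2 per bar.
Slowest is A at 2/3 chords/bar.

Section A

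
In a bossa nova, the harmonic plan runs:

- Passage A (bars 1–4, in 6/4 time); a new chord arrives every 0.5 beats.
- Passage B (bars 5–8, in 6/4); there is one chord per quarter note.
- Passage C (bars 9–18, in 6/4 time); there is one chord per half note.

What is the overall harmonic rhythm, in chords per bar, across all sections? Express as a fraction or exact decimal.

17/3 chords per bar

A: 4 bars of 6 beats is 24 beats; at 0.5 beats each that's 48 chords.
B: 4 bars of 6 beats is 24 beats; at 1 beat each that's 24 chords.
C: 10 bars of 6 beats is 60 beats; at 2 beats each that's 30 chords.
Overall: 102 chords over 18 bars → 102/18 = 17/3 chords per bar.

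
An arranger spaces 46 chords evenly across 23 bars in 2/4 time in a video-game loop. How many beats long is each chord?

23 bars × 2 beats/bar = 46 beats total.
46 beats ÷ 46 chords = 1 beats per chord.
(That is a quarter note.)

1 beat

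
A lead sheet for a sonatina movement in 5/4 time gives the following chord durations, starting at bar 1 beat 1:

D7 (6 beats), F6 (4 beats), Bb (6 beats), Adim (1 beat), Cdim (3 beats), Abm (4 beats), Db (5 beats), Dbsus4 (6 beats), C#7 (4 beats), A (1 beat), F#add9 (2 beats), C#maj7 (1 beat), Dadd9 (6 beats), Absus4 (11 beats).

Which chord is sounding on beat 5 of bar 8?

Beat 5 of bar 8 is beat (8−1)×5 + 5 = 40 overall.
Running totals: D7 ends at 6, F6 ends at 10, Bb ends at 16, Adim ends at 17, Cdim ends at 20, Abm ends at 24, Db ends at 29, Dbsus4 ends at 35, C#7 ends at 39, A ends at 40.
Beat 40 falls within A.

A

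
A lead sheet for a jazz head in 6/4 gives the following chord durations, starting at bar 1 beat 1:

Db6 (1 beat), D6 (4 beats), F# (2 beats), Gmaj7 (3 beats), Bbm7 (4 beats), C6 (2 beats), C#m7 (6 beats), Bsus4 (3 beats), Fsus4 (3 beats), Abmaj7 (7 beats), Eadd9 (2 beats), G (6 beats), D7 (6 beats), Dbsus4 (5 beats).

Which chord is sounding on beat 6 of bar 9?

Dbsus4

Beat 6 of bar 9 is beat (9−1)×6 + 6 = 54 overall.
Running totals: Db6 ends at 1, D6 ends at 5, F# ends at 7, Gmaj7 ends at 10, Bbm7 ends at 14, C6 ends at 16, C#m7 ends at 22, Bsus4 ends at 25, Fsus4 ends at 28, Abmaj7 ends at 35, Eadd9 ends at 37, G ends at 43, D7 ends at 49, Dbsus4 ends at 54.
Beat 54 falls within Dbsus4.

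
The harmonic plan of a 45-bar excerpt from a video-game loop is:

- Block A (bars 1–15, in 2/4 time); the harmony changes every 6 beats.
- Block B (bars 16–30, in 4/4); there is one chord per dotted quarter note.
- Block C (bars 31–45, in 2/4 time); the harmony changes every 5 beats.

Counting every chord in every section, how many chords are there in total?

51 chords

A has 30 beats and chords last 6 each, so 5 chords.
B has 60 beats and chords last 1.5 each, so 40 chords.
C has 30 beats and chords last 5 each, so 6 chords.
Total: 5 + 40 + 6 = 51.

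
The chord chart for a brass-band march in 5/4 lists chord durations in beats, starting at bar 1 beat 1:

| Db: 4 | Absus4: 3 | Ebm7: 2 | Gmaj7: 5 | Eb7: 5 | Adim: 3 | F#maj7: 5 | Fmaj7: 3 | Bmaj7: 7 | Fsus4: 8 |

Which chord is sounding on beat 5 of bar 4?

Adim

Beat 5 of bar 4 is beat (4−1)×5 + 5 = 20 overall.
Running totals: Db ends at 4, Absus4 ends at 7, Ebm7 ends at 9, Gmaj7 ends at 14, Eb7 ends at 19, Adim ends at 22.
Beat 20 falls within Adim.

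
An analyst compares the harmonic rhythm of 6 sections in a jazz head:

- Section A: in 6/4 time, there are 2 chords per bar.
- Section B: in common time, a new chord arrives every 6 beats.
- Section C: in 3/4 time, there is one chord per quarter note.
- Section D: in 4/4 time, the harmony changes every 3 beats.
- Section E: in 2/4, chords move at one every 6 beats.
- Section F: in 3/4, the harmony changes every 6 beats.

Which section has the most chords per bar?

A: 6 beats/bar ÷ 3 beats/chord = 2 chords/bar.
B: 4 beats/bar ÷ 6 beats/chord = 2/3 chords/bar.
C: 3 beats/bar ÷ 1 beat/chord = 3 chords/bar.
D: 4 beats/bar ÷ 3 beats/chord = 4/3 chords/bar.
E: 2 beats/bar ÷ 6 beats/chord = 1/3 chords/bar.
F: 3 beats/bar ÷ 6 beats/chord = 0.5 chords/bar.
Fastest is C at 3 chords/bar.

Section C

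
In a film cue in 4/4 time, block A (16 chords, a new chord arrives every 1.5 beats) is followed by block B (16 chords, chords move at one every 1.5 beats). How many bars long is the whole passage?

12 bars

A: 16 × 1.5 = 24 beats = 6 bars.
B: 16 × 1.5 = 24 beats = 6 bars.
Total: 6 + 6 = 12 bars.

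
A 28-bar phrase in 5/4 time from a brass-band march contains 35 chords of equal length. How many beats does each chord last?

28 bars × 5 beats/bar = 140 beats total.
140 beats ÷ 35 chords = 4 beats per chord.
(That is a whole note.)

4 beats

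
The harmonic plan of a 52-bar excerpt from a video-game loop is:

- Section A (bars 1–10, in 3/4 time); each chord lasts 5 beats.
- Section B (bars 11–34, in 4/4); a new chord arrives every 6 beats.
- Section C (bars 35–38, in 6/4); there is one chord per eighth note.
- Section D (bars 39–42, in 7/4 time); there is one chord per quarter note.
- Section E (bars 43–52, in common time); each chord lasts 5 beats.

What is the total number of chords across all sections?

A has 30 beats and chords last 5 each, so 6 chords.
B has 96 beats and chords last 6 each, so 16 chords.
C has 24 beats and chords last 0.5 each, so 48 chords.
D has 28 beats and chords last 1 each, so 28 chords.
E has 40 beats and chords last 5 each, so 8 chords.
Total: 6 + 16 + 48 + 28 + 8 = 106.

106 chords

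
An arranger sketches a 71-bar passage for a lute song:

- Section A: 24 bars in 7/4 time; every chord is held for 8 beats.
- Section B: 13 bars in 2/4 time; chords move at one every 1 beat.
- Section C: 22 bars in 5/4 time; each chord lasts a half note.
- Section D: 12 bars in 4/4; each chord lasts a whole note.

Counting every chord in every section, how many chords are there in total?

114 chords

A has 168 beats and chords last 8 each, so 21 chords.
B has 26 beats and chords last 1 each, so 26 chords.
C has 110 beats and chords last 2 each, so 55 chords.
D has 48 beats and chords last 4 each, so 12 chords.
Total: 21 + 26 + 55 + 12 = 114.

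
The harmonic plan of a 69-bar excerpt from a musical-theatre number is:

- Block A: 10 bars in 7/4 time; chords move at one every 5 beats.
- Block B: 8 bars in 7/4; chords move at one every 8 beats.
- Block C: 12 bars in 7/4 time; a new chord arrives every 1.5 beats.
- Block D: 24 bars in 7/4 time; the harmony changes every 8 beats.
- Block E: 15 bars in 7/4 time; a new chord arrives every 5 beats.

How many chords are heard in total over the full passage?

A: 10 bars × 7 beats = 70 beats; 5 beats/chord → 14 chords.
B: 8 bars × 7 beats = 56 beats; 8 beats/chord → 7 chords.
C: 12 bars × 7 beats = 84 beats; 1.5 beats/chord → 56 chords.
D: 24 bars × 7 beats = 168 beats; 8 beats/chord → 21 chords.
E: 15 bars × 7 beats = 105 beats; 5 beats/chord → 21 chords.
Total: 14 + 7 + 56 + 21 + 21 = 119.

119 chords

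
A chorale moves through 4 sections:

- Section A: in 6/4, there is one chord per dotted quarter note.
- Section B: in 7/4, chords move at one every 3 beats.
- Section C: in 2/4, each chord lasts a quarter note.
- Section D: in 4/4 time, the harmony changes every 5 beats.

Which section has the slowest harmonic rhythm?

A: 6/1.5 = 4 chords/bar.
B: 7/3 = 7/3 chords/bar.
C: 2/1 = 2 chords/bar.
D: 4/5 = 0.8 chords/bar.
Slowest is D at 0.8 chords/bar.

Section D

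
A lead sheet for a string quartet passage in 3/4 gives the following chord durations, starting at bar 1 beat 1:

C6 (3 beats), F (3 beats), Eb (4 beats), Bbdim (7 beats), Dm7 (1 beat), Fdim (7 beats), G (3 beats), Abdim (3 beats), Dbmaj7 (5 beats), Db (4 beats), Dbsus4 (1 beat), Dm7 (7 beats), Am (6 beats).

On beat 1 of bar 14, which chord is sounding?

Beat 1 of bar 14 is beat (14−1)×3 + 1 = 40 overall.
Running totals: C6 ends at 3, F ends at 6, Eb ends at 10, Bbdim ends at 17, Dm7 ends at 18, Fdim ends at 25, G ends at 28, Abdim ends at 31, Dbmaj7 ends at 36, Db ends at 40.
Beat 40 falls within Db.

Db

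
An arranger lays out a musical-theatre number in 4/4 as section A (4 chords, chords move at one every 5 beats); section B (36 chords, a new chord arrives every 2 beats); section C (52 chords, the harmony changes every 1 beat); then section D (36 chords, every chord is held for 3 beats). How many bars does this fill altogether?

A: 4 × 5 = 20 beats = 5 bars.
B: 36 × 2 = 72 beats = 18 bars.
C: 52 × 1 = 52 beats = 13 bars.
D: 36 × 3 = 108 beats = 27 bars.
Total: 5 + 18 + 13 + 27 = 63 bars.

63 bars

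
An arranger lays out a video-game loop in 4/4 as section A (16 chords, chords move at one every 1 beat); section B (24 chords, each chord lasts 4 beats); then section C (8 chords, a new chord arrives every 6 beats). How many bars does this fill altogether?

40 bars

A: 16 × 1 = 16 beats = 4 bars.
B: 24 × 4 = 96 beats = 24 bars.
C: 8 × 6 = 48 beats = 12 bars.
Total: 4 + 24 + 12 = 40 bars.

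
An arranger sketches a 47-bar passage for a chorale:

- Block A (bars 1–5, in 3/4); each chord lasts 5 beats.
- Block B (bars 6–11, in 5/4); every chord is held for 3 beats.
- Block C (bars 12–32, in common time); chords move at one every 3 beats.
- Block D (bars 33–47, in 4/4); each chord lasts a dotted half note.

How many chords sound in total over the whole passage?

61 chords

A has 15 beats and chords last 5 each, so 3 chords.
B has 30 beats and chords last 3 each, so 10 chords.
C has 84 beats and chords last 3 each, so 28 chords.
D has 60 beats and chords last 3 each, so 20 chords.
Total: 3 + 10 + 28 + 20 = 61.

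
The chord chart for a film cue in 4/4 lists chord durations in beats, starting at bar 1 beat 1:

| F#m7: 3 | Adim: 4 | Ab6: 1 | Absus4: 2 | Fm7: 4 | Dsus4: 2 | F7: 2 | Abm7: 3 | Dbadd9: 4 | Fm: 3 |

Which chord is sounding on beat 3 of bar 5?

Abm7

Beat 3 of bar 5 is beat (5−1)×4 + 3 = 19 overall.
Running totals: F#m7 ends at 3, Adim ends at 7, Ab6 ends at 8, Absus4 ends at 10, Fm7 ends at 14, Dsus4 ends at 16, F7 ends at 18, Abm7 ends at 21.
Beat 19 falls within Abm7.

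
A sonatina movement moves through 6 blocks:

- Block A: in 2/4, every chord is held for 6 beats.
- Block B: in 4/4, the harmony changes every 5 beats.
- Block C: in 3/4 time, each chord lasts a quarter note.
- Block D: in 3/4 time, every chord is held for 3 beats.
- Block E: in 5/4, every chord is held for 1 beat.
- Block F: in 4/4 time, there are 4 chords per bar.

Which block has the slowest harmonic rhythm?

Block A

A: 2/6 = 1/3 chords/bar.
B: 4/5 = 0.8 chords/bar.
C: 3/1 = 3 chords/bar.
D: 3/3 = 1 chord/bar.
E: 5/1 = 5 chords/bar.
F: 4/1 = 4 chords/bar.
Slowest is A at 1/3 chords/bar.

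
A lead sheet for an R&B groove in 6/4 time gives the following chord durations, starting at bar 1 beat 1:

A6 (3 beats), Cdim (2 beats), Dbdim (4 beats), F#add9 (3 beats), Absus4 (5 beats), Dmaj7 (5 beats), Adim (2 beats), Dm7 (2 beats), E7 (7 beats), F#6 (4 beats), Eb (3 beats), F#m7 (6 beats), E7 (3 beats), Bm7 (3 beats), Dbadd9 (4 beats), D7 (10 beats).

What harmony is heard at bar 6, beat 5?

Beat 5 of bar 6 is beat (6−1)×6 + 5 = 35 overall.
Running totals: A6 ends at 3, Cdim ends at 5, Dbdim ends at 9, F#add9 ends at 12, Absus4 ends at 17, Dmaj7 ends at 22, Adim ends at 24, Dm7 ends at 26, E7 ends at 33, F#6 ends at 37.
Beat 35 falls within F#6.

F#6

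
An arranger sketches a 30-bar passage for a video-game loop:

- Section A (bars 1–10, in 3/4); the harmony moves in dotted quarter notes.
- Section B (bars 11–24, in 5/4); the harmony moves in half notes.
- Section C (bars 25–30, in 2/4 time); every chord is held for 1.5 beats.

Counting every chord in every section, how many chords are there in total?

A: 10·3 = 30 beats, 30/1.5 = 20 chords.
B: 14·5 = 70 beats, 70/2 = 35 chords.
C: 6·2 = 12 beats, 12/1.5 = 8 chords.
Total: 20 + 35 + 8 = 63.

63 chords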